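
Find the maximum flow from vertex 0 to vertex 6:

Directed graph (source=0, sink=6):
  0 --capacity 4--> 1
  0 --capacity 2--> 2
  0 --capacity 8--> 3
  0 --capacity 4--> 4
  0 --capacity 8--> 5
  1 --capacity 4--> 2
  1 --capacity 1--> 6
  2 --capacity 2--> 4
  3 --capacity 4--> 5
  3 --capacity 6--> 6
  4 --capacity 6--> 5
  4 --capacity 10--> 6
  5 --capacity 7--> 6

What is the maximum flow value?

Computing max flow:
  Flow on (0->1): 1/4
  Flow on (0->2): 2/2
  Flow on (0->3): 6/8
  Flow on (0->4): 4/4
  Flow on (0->5): 7/8
  Flow on (1->6): 1/1
  Flow on (2->4): 2/2
  Flow on (3->6): 6/6
  Flow on (4->6): 6/10
  Flow on (5->6): 7/7
Maximum flow = 20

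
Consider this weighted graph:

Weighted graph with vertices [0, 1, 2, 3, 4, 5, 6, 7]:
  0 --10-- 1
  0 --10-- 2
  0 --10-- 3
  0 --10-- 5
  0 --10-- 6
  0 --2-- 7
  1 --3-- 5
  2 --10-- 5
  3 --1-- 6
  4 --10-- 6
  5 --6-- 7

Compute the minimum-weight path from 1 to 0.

Using Dijkstra's algorithm from vertex 1:
Shortest path: 1 -> 0
Total weight: 10 = 10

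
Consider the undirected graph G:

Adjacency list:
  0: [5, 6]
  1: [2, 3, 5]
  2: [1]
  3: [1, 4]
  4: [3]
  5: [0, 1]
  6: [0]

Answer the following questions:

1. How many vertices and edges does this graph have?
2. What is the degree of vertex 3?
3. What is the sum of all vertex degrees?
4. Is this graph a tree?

Count: 7 vertices, 6 edges.
Vertex 3 has neighbors [1, 4], degree = 2.
Handshaking lemma: 2 * 6 = 12.
A graph is a tree iff it is connected and has exactly n-1 edges. This graph is connected (all 7 vertices in one component) and has 7-1 = 6 edges. It is a tree.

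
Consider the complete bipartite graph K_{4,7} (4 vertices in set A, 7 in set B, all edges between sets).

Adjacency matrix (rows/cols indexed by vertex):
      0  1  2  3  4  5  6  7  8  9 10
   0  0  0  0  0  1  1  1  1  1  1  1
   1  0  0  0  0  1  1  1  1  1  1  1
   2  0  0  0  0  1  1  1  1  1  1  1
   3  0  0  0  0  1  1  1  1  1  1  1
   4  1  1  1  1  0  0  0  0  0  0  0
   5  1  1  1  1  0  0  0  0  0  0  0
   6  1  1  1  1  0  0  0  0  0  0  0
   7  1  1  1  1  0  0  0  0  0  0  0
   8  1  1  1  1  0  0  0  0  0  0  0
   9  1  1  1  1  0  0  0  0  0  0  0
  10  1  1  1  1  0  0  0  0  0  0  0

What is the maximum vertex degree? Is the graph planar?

Set-A vertices have degree 7; set-B vertices have degree 4. Maximum degree = max(4,7) = 7.
K_{4,7} contains K_{3,3} as a subgraph (since both sides have >= 3 vertices); by Kuratowski's theorem it is not planar.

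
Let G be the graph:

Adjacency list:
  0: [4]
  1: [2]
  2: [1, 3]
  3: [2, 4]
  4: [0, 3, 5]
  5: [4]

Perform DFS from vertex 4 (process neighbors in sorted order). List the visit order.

DFS from vertex 4 (neighbors processed in ascending order):
Visit order: 4, 0, 3, 2, 1, 5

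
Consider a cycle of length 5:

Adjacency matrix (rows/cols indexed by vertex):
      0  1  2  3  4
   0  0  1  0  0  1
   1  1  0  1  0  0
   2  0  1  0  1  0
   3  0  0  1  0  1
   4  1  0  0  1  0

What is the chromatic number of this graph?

This is an odd cycle (C_5). Odd cycles are not bipartite (any 2-coloring forces two adjacent vertices to match), and 3 colors suffice.
Chromatic number = 3.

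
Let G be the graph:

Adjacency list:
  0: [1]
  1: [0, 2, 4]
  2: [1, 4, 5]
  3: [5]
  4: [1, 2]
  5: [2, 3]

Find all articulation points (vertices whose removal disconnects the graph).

An articulation point is a vertex whose removal disconnects the graph.
Articulation points: [1, 2, 5]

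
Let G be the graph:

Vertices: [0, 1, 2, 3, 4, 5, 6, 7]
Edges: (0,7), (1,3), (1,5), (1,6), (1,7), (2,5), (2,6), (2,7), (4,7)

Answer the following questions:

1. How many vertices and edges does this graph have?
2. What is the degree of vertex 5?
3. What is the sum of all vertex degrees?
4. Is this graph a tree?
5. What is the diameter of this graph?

Count: 8 vertices, 9 edges.
Vertex 5 has neighbors [1, 2], degree = 2.
Handshaking lemma: 2 * 9 = 18.
A tree on 8 vertices has 7 edges. This graph has 9 edges (2 extra). Not a tree.
Diameter (longest shortest path) = 3.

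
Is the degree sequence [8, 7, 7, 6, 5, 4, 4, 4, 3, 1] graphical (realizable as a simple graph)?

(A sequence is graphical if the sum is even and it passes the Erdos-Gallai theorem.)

Sum of degrees = 49. Sum is odd, so the sequence is NOT graphical.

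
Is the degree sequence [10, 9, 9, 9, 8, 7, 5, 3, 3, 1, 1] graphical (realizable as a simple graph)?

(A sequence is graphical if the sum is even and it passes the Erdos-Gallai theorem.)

Sum of degrees = 65. Sum is odd, so the sequence is NOT graphical.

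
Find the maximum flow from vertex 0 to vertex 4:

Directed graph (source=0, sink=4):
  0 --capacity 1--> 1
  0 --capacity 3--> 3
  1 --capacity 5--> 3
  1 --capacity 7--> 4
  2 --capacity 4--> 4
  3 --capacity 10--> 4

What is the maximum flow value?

Computing max flow:
  Flow on (0->1): 1/1
  Flow on (0->3): 3/3
  Flow on (1->4): 1/7
  Flow on (3->4): 3/10
Maximum flow = 4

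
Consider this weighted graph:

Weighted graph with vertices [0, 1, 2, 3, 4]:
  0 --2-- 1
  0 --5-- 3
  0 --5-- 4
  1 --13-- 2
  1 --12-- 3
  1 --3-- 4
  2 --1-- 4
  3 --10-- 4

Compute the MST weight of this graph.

Applying Kruskal's algorithm (sort edges by weight, add if no cycle):
  Add (2,4) w=1
  Add (0,1) w=2
  Add (1,4) w=3
  Add (0,3) w=5
  Skip (0,4) w=5 (creates cycle)
  Skip (3,4) w=10 (creates cycle)
  Skip (1,3) w=12 (creates cycle)
  Skip (1,2) w=13 (creates cycle)
MST weight = 11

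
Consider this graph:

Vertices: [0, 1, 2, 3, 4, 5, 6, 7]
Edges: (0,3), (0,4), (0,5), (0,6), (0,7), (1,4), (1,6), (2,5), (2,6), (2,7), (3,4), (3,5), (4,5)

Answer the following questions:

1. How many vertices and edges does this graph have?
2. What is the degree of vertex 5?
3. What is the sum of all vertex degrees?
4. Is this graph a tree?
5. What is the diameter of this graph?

Count: 8 vertices, 13 edges.
Vertex 5 has neighbors [0, 2, 3, 4], degree = 4.
Handshaking lemma: 2 * 13 = 26.
A tree on 8 vertices has 7 edges. This graph has 13 edges (6 extra). Not a tree.
Diameter (longest shortest path) = 3.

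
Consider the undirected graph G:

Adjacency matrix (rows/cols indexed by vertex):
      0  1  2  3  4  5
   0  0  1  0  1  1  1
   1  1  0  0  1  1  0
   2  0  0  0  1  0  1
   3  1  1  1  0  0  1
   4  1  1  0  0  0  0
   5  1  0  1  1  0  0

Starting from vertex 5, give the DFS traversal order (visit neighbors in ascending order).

DFS from vertex 5 (neighbors processed in ascending order):
Visit order: 5, 0, 1, 3, 2, 4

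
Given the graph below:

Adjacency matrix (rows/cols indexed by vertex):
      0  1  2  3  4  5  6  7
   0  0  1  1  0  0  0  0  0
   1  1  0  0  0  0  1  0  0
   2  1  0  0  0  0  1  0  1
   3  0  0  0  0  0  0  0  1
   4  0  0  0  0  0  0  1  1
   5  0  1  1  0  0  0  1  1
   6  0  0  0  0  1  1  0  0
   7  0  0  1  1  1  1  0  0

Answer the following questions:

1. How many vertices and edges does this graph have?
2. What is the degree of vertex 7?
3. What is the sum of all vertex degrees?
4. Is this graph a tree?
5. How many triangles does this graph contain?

Count: 8 vertices, 10 edges.
Vertex 7 has neighbors [2, 3, 4, 5], degree = 4.
Handshaking lemma: 2 * 10 = 20.
A tree on 8 vertices has 7 edges. This graph has 10 edges (3 extra). Not a tree.
Number of triangles = 1.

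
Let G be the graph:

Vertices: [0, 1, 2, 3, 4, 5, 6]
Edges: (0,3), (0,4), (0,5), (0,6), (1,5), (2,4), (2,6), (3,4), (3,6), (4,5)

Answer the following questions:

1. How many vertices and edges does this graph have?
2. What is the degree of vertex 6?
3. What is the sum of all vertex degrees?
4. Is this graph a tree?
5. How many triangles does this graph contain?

Count: 7 vertices, 10 edges.
Vertex 6 has neighbors [0, 2, 3], degree = 3.
Handshaking lemma: 2 * 10 = 20.
A tree on 7 vertices has 6 edges. This graph has 10 edges (4 extra). Not a tree.
Number of triangles = 3.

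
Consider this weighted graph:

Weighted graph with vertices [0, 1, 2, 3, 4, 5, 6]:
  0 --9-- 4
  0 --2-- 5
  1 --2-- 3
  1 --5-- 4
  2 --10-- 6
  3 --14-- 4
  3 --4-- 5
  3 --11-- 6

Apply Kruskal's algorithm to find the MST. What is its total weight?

Applying Kruskal's algorithm (sort edges by weight, add if no cycle):
  Add (0,5) w=2
  Add (1,3) w=2
  Add (3,5) w=4
  Add (1,4) w=5
  Skip (0,4) w=9 (creates cycle)
  Add (2,6) w=10
  Add (3,6) w=11
  Skip (3,4) w=14 (creates cycle)
MST weight = 34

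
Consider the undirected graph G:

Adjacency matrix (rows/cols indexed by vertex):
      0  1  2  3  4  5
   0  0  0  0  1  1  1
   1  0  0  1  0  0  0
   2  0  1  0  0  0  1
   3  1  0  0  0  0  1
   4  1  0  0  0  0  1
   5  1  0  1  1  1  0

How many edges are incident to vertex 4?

Vertex 4 has neighbors [0, 5], so deg(4) = 2.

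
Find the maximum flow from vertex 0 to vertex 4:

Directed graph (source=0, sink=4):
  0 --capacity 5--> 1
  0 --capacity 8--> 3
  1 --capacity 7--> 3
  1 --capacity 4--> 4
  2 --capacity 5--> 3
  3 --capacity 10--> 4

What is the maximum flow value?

Computing max flow:
  Flow on (0->1): 5/5
  Flow on (0->3): 8/8
  Flow on (1->3): 1/7
  Flow on (1->4): 4/4
  Flow on (3->4): 9/10
Maximum flow = 13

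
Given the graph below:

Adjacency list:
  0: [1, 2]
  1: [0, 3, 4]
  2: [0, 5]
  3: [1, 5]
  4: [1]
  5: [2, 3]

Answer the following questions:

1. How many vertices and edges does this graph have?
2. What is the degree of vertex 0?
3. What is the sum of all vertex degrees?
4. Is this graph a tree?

Count: 6 vertices, 6 edges.
Vertex 0 has neighbors [1, 2], degree = 2.
Handshaking lemma: 2 * 6 = 12.
A tree on 6 vertices has 5 edges. This graph has 6 edges (1 extra). Not a tree.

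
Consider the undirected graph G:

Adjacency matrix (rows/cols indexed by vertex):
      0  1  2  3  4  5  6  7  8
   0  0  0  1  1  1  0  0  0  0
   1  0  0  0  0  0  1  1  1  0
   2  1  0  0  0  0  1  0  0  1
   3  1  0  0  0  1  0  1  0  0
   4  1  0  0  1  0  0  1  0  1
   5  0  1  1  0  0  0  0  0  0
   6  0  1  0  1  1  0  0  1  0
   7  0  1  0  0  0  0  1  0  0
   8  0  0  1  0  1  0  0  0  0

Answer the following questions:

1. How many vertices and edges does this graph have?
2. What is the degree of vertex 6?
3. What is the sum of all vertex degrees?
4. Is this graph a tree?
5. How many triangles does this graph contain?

Count: 9 vertices, 13 edges.
Vertex 6 has neighbors [1, 3, 4, 7], degree = 4.
Handshaking lemma: 2 * 13 = 26.
A tree on 9 vertices has 8 edges. This graph has 13 edges (5 extra). Not a tree.
Number of triangles = 3.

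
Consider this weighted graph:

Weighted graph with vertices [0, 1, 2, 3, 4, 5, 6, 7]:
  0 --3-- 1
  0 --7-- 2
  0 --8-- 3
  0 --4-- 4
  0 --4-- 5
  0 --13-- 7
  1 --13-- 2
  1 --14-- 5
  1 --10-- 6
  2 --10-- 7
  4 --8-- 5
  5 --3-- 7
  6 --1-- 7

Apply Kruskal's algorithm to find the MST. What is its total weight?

Applying Kruskal's algorithm (sort edges by weight, add if no cycle):
  Add (6,7) w=1
  Add (0,1) w=3
  Add (5,7) w=3
  Add (0,5) w=4
  Add (0,4) w=4
  Add (0,2) w=7
  Add (0,3) w=8
  Skip (4,5) w=8 (creates cycle)
  Skip (1,6) w=10 (creates cycle)
  Skip (2,7) w=10 (creates cycle)
  Skip (0,7) w=13 (creates cycle)
  Skip (1,2) w=13 (creates cycle)
  Skip (1,5) w=14 (creates cycle)
MST weight = 30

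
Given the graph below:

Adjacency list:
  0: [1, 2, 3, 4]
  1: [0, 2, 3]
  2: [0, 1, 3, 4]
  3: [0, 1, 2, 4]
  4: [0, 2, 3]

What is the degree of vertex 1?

Vertex 1 has neighbors [0, 2, 3], so deg(1) = 3.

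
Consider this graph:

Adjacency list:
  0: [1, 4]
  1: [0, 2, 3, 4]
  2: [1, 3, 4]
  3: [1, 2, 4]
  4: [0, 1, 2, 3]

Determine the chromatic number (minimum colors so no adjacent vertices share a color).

The graph has a maximum clique of size 4 (lower bound on chromatic number).
A valid 4-coloring: {0: 2, 1: 0, 2: 2, 3: 3, 4: 1}.
Chromatic number = 4.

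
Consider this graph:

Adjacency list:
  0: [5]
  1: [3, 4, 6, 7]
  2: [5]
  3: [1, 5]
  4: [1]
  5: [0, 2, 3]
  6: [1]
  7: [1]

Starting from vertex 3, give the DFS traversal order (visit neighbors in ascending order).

DFS from vertex 3 (neighbors processed in ascending order):
Visit order: 3, 1, 4, 6, 7, 5, 0, 2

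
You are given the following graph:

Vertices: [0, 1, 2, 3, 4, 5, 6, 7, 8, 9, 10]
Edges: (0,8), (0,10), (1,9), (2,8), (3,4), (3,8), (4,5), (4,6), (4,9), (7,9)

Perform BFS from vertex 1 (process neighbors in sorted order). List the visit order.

BFS from vertex 1 (neighbors processed in ascending order):
Visit order: 1, 9, 4, 7, 3, 5, 6, 8, 0, 2, 10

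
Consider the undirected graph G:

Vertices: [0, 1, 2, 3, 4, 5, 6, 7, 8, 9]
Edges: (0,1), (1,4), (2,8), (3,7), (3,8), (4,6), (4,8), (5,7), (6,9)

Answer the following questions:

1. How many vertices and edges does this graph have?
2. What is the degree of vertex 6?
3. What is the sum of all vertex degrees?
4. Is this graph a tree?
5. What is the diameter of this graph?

Count: 10 vertices, 9 edges.
Vertex 6 has neighbors [4, 9], degree = 2.
Handshaking lemma: 2 * 9 = 18.
A graph is a tree iff it is connected and has exactly n-1 edges. This graph is connected (all 10 vertices in one component) and has 10-1 = 9 edges. It is a tree.
Diameter (longest shortest path) = 6.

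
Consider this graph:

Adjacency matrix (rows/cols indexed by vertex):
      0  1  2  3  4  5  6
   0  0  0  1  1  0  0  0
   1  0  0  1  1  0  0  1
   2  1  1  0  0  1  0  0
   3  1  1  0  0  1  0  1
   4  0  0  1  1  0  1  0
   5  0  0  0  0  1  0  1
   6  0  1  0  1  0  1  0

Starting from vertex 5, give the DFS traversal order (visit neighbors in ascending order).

DFS from vertex 5 (neighbors processed in ascending order):
Visit order: 5, 4, 2, 0, 3, 1, 6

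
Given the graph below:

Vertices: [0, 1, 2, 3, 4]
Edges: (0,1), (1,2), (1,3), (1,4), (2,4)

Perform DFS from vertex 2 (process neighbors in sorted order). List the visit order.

DFS from vertex 2 (neighbors processed in ascending order):
Visit order: 2, 1, 0, 3, 4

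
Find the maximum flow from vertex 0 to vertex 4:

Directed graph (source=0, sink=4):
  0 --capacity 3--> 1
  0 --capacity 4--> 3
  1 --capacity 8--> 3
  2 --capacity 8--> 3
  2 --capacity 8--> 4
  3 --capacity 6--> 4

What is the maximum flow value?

Computing max flow:
  Flow on (0->1): 2/3
  Flow on (0->3): 4/4
  Flow on (1->3): 2/8
  Flow on (3->4): 6/6
Maximum flow = 6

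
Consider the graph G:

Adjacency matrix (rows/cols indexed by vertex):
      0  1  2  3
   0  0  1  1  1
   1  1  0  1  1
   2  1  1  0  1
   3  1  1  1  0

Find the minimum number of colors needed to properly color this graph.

The graph has a maximum clique of size 4 (lower bound on chromatic number).
A valid 4-coloring: {0: 0, 1: 1, 2: 2, 3: 3}.
Chromatic number = 4.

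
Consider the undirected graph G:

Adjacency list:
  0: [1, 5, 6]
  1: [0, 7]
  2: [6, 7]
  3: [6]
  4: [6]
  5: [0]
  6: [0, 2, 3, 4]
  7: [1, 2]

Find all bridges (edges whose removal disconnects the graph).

A bridge is an edge whose removal increases the number of connected components.
Bridges found: (0,5), (3,6), (4,6)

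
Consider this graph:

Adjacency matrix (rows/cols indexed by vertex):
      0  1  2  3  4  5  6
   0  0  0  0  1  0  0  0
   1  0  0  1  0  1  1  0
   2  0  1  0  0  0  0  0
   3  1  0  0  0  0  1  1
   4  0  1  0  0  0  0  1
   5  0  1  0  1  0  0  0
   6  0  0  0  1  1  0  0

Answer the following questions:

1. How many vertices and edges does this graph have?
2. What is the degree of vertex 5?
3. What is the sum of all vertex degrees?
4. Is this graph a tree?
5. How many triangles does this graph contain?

Count: 7 vertices, 7 edges.
Vertex 5 has neighbors [1, 3], degree = 2.
Handshaking lemma: 2 * 7 = 14.
A tree on 7 vertices has 6 edges. This graph has 7 edges (1 extra). Not a tree.
Number of triangles = 0.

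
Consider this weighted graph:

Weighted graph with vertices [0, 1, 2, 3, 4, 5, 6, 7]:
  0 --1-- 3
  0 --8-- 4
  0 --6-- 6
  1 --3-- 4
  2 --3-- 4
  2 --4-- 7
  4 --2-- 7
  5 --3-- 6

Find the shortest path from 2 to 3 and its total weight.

Using Dijkstra's algorithm from vertex 2:
Shortest path: 2 -> 4 -> 0 -> 3
Total weight: 3 + 8 + 1 = 12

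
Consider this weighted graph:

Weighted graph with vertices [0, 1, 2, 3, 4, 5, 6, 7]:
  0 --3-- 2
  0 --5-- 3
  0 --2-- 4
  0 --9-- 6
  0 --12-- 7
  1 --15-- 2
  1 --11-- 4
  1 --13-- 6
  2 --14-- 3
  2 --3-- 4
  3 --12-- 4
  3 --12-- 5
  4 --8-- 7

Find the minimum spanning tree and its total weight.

Applying Kruskal's algorithm (sort edges by weight, add if no cycle):
  Add (0,4) w=2
  Add (0,2) w=3
  Skip (2,4) w=3 (creates cycle)
  Add (0,3) w=5
  Add (4,7) w=8
  Add (0,6) w=9
  Add (1,4) w=11
  Skip (0,7) w=12 (creates cycle)
  Skip (3,4) w=12 (creates cycle)
  Add (3,5) w=12
  Skip (1,6) w=13 (creates cycle)
  Skip (2,3) w=14 (creates cycle)
  Skip (1,2) w=15 (creates cycle)
MST weight = 50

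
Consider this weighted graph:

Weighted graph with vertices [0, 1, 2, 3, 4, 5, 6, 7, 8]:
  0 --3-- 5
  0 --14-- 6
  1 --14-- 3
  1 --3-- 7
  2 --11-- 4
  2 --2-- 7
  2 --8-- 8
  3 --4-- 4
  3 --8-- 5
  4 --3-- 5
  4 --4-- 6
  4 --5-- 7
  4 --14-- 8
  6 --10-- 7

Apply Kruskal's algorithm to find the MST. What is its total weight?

Applying Kruskal's algorithm (sort edges by weight, add if no cycle):
  Add (2,7) w=2
  Add (0,5) w=3
  Add (1,7) w=3
  Add (4,5) w=3
  Add (3,4) w=4
  Add (4,6) w=4
  Add (4,7) w=5
  Add (2,8) w=8
  Skip (3,5) w=8 (creates cycle)
  Skip (6,7) w=10 (creates cycle)
  Skip (2,4) w=11 (creates cycle)
  Skip (0,6) w=14 (creates cycle)
  Skip (1,3) w=14 (creates cycle)
  Skip (4,8) w=14 (creates cycle)
MST weight = 32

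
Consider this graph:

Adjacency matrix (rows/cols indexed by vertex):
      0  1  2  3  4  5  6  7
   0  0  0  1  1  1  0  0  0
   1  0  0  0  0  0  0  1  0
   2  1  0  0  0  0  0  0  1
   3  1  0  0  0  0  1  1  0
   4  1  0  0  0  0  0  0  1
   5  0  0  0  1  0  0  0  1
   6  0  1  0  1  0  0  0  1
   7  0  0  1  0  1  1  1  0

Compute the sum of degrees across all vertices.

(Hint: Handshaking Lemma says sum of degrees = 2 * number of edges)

Count edges: 10 edges.
By Handshaking Lemma: sum of degrees = 2 * 10 = 20.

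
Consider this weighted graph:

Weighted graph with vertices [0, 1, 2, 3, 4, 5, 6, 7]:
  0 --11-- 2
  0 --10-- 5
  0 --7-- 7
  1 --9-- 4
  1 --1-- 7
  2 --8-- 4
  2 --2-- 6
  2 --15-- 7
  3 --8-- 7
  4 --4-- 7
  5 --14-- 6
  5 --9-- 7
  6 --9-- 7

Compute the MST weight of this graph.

Applying Kruskal's algorithm (sort edges by weight, add if no cycle):
  Add (1,7) w=1
  Add (2,6) w=2
  Add (4,7) w=4
  Add (0,7) w=7
  Add (2,4) w=8
  Add (3,7) w=8
  Skip (1,4) w=9 (creates cycle)
  Add (5,7) w=9
  Skip (6,7) w=9 (creates cycle)
  Skip (0,5) w=10 (creates cycle)
  Skip (0,2) w=11 (creates cycle)
  Skip (5,6) w=14 (creates cycle)
  Skip (2,7) w=15 (creates cycle)
MST weight = 39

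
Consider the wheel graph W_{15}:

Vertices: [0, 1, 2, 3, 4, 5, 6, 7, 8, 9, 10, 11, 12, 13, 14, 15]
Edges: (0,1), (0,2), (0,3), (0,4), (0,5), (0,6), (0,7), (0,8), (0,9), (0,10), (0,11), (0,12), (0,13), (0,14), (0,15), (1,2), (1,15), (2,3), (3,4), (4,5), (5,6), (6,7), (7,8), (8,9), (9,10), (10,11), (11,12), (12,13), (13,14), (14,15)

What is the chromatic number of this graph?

W_{15} = C_{15} plus a hub adjacent to every cycle vertex.
The outer cycle needs 3 colors (odd cycle); the hub is adjacent to all of them so needs a fresh color.
Chromatic number = 3 + 1 = 4.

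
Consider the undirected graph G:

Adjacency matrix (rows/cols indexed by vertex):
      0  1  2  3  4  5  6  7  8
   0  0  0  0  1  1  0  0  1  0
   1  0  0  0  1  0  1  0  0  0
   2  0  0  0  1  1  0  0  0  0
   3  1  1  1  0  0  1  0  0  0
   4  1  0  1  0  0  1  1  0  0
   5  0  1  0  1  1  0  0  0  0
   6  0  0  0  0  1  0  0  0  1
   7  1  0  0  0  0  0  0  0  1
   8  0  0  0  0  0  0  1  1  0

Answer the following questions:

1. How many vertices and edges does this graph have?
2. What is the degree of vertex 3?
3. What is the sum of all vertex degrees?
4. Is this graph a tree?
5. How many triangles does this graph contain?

Count: 9 vertices, 12 edges.
Vertex 3 has neighbors [0, 1, 2, 5], degree = 4.
Handshaking lemma: 2 * 12 = 24.
A tree on 9 vertices has 8 edges. This graph has 12 edges (4 extra). Not a tree.
Number of triangles = 1.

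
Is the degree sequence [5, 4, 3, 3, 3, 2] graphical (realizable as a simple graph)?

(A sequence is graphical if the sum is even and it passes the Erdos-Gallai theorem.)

Sum of degrees = 20. Sum is even and passes Erdos-Gallai. The sequence IS graphical.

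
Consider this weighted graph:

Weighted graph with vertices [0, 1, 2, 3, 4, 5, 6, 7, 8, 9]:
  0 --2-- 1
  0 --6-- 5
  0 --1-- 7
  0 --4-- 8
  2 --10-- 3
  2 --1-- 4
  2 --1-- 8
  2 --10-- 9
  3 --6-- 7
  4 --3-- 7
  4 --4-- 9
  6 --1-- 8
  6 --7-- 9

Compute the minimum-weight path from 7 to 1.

Using Dijkstra's algorithm from vertex 7:
Shortest path: 7 -> 0 -> 1
Total weight: 1 + 2 = 3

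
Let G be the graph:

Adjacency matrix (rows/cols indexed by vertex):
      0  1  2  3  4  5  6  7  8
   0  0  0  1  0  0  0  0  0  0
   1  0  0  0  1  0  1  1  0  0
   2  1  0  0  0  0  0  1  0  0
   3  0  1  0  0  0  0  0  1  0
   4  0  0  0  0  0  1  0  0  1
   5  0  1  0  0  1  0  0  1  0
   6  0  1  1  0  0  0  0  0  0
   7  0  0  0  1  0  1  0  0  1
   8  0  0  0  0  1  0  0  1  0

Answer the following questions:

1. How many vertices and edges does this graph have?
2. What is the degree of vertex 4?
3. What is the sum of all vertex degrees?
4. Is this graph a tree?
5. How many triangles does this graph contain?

Count: 9 vertices, 10 edges.
Vertex 4 has neighbors [5, 8], degree = 2.
Handshaking lemma: 2 * 10 = 20.
A tree on 9 vertices has 8 edges. This graph has 10 edges (2 extra). Not a tree.
Number of triangles = 0.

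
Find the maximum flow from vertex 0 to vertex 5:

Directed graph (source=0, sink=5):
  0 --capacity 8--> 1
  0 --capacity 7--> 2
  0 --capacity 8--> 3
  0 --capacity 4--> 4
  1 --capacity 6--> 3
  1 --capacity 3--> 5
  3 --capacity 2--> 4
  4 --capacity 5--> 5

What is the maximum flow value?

Computing max flow:
  Flow on (0->1): 3/8
  Flow on (0->3): 2/8
  Flow on (0->4): 3/4
  Flow on (1->5): 3/3
  Flow on (3->4): 2/2
  Flow on (4->5): 5/5
Maximum flow = 8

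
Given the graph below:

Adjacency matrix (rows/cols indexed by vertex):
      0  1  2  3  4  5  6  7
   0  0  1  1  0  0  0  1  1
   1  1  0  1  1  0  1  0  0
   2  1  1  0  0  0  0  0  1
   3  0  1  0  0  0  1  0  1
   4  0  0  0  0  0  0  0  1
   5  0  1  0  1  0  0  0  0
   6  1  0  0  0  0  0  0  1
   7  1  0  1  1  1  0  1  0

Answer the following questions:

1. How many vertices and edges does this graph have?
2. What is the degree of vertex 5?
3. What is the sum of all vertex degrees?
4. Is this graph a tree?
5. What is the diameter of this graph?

Count: 8 vertices, 12 edges.
Vertex 5 has neighbors [1, 3], degree = 2.
Handshaking lemma: 2 * 12 = 24.
A tree on 8 vertices has 7 edges. This graph has 12 edges (5 extra). Not a tree.
Diameter (longest shortest path) = 3.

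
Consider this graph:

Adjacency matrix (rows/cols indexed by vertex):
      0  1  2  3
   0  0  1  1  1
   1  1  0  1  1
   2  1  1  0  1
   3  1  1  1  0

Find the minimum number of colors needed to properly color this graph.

The graph has a maximum clique of size 4 (lower bound on chromatic number).
A valid 4-coloring: {0: 0, 1: 1, 2: 2, 3: 3}.
Chromatic number = 4.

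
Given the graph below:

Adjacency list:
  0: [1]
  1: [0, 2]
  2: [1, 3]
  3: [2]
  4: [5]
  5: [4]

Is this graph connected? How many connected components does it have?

Checking connectivity: the graph has 2 connected component(s).
Components: [[0, 1, 2, 3], [4, 5]]. The graph is NOT connected.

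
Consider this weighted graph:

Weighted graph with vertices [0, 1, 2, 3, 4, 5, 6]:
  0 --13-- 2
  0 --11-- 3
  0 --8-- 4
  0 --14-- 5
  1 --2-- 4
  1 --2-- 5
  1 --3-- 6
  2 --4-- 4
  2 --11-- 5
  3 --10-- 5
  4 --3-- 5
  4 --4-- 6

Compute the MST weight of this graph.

Applying Kruskal's algorithm (sort edges by weight, add if no cycle):
  Add (1,4) w=2
  Add (1,5) w=2
  Add (1,6) w=3
  Skip (4,5) w=3 (creates cycle)
  Add (2,4) w=4
  Skip (4,6) w=4 (creates cycle)
  Add (0,4) w=8
  Add (3,5) w=10
  Skip (0,3) w=11 (creates cycle)
  Skip (2,5) w=11 (creates cycle)
  Skip (0,2) w=13 (creates cycle)
  Skip (0,5) w=14 (creates cycle)
MST weight = 29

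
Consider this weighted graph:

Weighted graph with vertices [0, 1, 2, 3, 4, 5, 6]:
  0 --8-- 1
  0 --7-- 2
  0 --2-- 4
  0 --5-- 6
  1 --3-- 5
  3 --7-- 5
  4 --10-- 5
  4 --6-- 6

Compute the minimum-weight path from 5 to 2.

Using Dijkstra's algorithm from vertex 5:
Shortest path: 5 -> 1 -> 0 -> 2
Total weight: 3 + 8 + 7 = 18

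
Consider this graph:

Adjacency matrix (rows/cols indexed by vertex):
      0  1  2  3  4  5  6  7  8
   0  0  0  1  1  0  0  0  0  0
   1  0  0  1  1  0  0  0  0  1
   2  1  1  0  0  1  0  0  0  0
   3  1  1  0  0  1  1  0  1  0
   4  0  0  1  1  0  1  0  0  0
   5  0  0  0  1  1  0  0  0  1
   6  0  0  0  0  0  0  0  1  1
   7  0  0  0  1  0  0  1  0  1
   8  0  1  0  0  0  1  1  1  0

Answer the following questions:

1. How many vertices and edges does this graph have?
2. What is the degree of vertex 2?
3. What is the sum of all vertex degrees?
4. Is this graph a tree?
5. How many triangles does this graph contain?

Count: 9 vertices, 14 edges.
Vertex 2 has neighbors [0, 1, 4], degree = 3.
Handshaking lemma: 2 * 14 = 28.
A tree on 9 vertices has 8 edges. This graph has 14 edges (6 extra). Not a tree.
Number of triangles = 2.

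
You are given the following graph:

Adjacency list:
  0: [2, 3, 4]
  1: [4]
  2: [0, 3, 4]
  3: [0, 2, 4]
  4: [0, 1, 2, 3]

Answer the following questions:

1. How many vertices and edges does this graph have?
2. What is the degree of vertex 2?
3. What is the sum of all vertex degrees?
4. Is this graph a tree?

Count: 5 vertices, 7 edges.
Vertex 2 has neighbors [0, 3, 4], degree = 3.
Handshaking lemma: 2 * 7 = 14.
A tree on 5 vertices has 4 edges. This graph has 7 edges (3 extra). Not a tree.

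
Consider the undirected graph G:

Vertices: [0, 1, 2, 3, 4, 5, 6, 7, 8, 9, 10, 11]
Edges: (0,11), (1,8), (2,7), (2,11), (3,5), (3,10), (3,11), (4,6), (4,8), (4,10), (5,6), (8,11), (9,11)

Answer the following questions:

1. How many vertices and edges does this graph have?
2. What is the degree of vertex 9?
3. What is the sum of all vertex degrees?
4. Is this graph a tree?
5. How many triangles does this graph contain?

Count: 12 vertices, 13 edges.
Vertex 9 has neighbors [11], degree = 1.
Handshaking lemma: 2 * 13 = 26.
A tree on 12 vertices has 11 edges. This graph has 13 edges (2 extra). Not a tree.
Number of triangles = 0.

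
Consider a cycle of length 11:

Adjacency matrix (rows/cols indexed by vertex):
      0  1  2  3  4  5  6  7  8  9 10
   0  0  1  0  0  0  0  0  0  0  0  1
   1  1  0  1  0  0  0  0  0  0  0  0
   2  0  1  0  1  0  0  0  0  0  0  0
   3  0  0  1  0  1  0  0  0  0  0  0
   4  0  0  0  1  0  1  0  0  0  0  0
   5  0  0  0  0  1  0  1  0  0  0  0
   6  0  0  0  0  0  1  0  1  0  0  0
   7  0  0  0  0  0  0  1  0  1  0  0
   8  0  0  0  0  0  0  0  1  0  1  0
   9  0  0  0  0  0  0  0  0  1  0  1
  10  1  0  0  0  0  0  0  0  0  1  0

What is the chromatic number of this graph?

This is an odd cycle (C_11). Odd cycles are not bipartite (any 2-coloring forces two adjacent vertices to match), and 3 colors suffice.
Chromatic number = 3.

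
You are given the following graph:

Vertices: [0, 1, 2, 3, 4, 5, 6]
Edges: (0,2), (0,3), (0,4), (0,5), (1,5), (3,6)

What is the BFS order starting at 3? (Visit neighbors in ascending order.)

BFS from vertex 3 (neighbors processed in ascending order):
Visit order: 3, 0, 6, 2, 4, 5, 1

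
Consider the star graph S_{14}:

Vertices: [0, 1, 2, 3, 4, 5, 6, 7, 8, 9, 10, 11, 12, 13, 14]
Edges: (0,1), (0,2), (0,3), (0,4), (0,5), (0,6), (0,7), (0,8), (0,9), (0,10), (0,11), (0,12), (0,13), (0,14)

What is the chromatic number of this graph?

S_{14} has one hub adjacent to 14 leaves; leaves are pairwise non-adjacent.
Color the hub 0 and every leaf 1.
Chromatic number = 2.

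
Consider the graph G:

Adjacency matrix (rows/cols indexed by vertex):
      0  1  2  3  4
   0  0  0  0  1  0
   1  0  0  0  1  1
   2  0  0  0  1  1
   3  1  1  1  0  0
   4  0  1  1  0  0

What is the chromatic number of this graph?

The graph has a maximum clique of size 2 (lower bound on chromatic number).
A valid 2-coloring: {0: 1, 1: 1, 2: 1, 3: 0, 4: 0}.
Chromatic number = 2.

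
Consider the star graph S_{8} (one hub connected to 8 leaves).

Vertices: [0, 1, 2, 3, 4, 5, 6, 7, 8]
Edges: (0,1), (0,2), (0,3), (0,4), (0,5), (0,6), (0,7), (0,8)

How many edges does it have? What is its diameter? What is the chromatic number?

Star graph S_{8}: the hub connects to all 8 leaves.
Edges = 8.
Diameter = 2 (any leaf to hub is 1, leaf to leaf through hub is 2).
Star graphs are bipartite (hub vs leaves), so chromatic number = 2.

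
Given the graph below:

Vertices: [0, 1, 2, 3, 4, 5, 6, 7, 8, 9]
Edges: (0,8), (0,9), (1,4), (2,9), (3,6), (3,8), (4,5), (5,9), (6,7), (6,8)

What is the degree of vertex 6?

Vertex 6 has neighbors [3, 7, 8], so deg(6) = 3.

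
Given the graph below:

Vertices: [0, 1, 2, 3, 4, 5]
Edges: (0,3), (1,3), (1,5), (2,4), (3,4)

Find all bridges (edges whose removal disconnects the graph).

A bridge is an edge whose removal increases the number of connected components.
Bridges found: (0,3), (1,3), (1,5), (2,4), (3,4)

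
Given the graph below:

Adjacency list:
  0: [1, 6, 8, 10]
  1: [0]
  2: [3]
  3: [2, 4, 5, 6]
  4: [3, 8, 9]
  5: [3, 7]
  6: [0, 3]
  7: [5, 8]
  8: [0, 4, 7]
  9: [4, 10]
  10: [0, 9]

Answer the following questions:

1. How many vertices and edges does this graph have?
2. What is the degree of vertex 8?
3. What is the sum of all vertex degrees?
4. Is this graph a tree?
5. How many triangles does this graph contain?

Count: 11 vertices, 13 edges.
Vertex 8 has neighbors [0, 4, 7], degree = 3.
Handshaking lemma: 2 * 13 = 26.
A tree on 11 vertices has 10 edges. This graph has 13 edges (3 extra). Not a tree.
Number of triangles = 0.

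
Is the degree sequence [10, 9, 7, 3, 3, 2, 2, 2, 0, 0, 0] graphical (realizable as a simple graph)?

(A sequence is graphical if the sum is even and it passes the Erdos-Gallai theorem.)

Sum of degrees = 38. Sum is even but fails Erdos-Gallai. The sequence is NOT graphical.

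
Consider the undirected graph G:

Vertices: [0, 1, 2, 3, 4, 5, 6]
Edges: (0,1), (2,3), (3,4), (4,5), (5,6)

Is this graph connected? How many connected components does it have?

Checking connectivity: the graph has 2 connected component(s).
Components: [[0, 1], [2, 3, 4, 5, 6]]. The graph is NOT connected.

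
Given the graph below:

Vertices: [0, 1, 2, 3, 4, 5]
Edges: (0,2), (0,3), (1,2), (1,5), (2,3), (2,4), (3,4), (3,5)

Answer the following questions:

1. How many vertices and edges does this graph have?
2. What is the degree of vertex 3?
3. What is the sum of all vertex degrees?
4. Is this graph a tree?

Count: 6 vertices, 8 edges.
Vertex 3 has neighbors [0, 2, 4, 5], degree = 4.
Handshaking lemma: 2 * 8 = 16.
A tree on 6 vertices has 5 edges. This graph has 8 edges (3 extra). Not a tree.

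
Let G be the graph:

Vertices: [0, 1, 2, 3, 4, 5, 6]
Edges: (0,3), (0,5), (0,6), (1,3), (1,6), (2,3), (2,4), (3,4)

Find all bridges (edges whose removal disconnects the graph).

A bridge is an edge whose removal increases the number of connected components.
Bridges found: (0,5)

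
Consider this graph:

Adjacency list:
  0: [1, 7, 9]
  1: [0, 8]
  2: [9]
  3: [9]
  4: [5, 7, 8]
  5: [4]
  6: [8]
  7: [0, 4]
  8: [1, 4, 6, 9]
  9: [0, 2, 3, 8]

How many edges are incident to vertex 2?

Vertex 2 has neighbors [9], so deg(2) = 1.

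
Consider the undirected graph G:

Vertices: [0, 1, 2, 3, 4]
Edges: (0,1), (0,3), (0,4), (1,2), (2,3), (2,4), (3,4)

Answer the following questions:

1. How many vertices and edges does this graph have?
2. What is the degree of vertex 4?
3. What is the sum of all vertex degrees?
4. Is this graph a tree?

Count: 5 vertices, 7 edges.
Vertex 4 has neighbors [0, 2, 3], degree = 3.
Handshaking lemma: 2 * 7 = 14.
A tree on 5 vertices has 4 edges. This graph has 7 edges (3 extra). Not a tree.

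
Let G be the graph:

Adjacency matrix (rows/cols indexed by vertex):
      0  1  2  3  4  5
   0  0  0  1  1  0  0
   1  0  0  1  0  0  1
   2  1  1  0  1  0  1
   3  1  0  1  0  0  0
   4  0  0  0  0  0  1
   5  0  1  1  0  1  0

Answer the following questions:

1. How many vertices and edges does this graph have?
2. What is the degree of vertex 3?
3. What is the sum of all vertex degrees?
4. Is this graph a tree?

Count: 6 vertices, 7 edges.
Vertex 3 has neighbors [0, 2], degree = 2.
Handshaking lemma: 2 * 7 = 14.
A tree on 6 vertices has 5 edges. This graph has 7 edges (2 extra). Not a tree.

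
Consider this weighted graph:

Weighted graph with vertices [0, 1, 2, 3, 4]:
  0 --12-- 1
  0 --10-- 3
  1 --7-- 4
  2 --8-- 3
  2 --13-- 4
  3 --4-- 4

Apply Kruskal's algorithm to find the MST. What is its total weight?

Applying Kruskal's algorithm (sort edges by weight, add if no cycle):
  Add (3,4) w=4
  Add (1,4) w=7
  Add (2,3) w=8
  Add (0,3) w=10
  Skip (0,1) w=12 (creates cycle)
  Skip (2,4) w=13 (creates cycle)
MST weight = 29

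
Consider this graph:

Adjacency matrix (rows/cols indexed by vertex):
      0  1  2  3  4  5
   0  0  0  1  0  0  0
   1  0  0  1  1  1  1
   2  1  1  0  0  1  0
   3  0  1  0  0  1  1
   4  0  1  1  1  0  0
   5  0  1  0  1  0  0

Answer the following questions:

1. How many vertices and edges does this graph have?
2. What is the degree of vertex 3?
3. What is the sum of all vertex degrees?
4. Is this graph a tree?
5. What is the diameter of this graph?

Count: 6 vertices, 8 edges.
Vertex 3 has neighbors [1, 4, 5], degree = 3.
Handshaking lemma: 2 * 8 = 16.
A tree on 6 vertices has 5 edges. This graph has 8 edges (3 extra). Not a tree.
Diameter (longest shortest path) = 3.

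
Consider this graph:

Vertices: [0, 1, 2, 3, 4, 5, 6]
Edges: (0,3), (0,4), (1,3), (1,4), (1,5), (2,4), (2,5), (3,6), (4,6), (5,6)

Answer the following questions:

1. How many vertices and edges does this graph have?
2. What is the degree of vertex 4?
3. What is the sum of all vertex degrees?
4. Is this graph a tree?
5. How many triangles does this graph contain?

Count: 7 vertices, 10 edges.
Vertex 4 has neighbors [0, 1, 2, 6], degree = 4.
Handshaking lemma: 2 * 10 = 20.
A tree on 7 vertices has 6 edges. This graph has 10 edges (4 extra). Not a tree.
Number of triangles = 0.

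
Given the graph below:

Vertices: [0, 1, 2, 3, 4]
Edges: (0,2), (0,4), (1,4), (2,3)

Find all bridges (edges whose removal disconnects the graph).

A bridge is an edge whose removal increases the number of connected components.
Bridges found: (0,2), (0,4), (1,4), (2,3)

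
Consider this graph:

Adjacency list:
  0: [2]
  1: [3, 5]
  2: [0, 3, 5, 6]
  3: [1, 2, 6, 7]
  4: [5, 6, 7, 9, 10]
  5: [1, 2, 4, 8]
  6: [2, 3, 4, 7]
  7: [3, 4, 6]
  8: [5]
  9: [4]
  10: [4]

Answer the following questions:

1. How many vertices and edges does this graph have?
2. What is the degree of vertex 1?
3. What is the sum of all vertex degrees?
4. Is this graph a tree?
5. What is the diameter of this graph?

Count: 11 vertices, 15 edges.
Vertex 1 has neighbors [3, 5], degree = 2.
Handshaking lemma: 2 * 15 = 30.
A tree on 11 vertices has 10 edges. This graph has 15 edges (5 extra). Not a tree.
Diameter (longest shortest path) = 4.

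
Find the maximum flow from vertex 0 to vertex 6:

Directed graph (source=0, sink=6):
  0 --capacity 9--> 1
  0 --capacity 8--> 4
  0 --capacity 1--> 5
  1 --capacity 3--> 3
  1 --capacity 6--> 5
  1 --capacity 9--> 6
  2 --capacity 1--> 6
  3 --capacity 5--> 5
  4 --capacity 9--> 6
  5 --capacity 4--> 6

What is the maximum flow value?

Computing max flow:
  Flow on (0->1): 9/9
  Flow on (0->4): 8/8
  Flow on (0->5): 1/1
  Flow on (1->6): 9/9
  Flow on (4->6): 8/9
  Flow on (5->6): 1/4
Maximum flow = 18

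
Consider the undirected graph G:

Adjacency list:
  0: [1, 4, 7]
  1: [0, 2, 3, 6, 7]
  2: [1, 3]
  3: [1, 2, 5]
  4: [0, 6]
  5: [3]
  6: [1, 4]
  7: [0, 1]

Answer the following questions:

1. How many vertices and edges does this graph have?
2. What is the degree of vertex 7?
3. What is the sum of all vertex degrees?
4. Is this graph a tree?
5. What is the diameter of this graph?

Count: 8 vertices, 10 edges.
Vertex 7 has neighbors [0, 1], degree = 2.
Handshaking lemma: 2 * 10 = 20.
A tree on 8 vertices has 7 edges. This graph has 10 edges (3 extra). Not a tree.
Diameter (longest shortest path) = 4.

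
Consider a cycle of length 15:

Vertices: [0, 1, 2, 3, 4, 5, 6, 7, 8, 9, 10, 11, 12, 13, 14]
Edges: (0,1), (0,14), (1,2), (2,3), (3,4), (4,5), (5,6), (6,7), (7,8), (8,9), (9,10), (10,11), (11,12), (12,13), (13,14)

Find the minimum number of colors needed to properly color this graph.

This is an odd cycle (C_15). Odd cycles are not bipartite (any 2-coloring forces two adjacent vertices to match), and 3 colors suffice.
Chromatic number = 3.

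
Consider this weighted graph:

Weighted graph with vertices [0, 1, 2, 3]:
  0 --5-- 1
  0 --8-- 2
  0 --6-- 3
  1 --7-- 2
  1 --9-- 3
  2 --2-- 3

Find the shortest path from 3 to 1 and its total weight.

Using Dijkstra's algorithm from vertex 3:
Shortest path: 3 -> 1
Total weight: 9 = 9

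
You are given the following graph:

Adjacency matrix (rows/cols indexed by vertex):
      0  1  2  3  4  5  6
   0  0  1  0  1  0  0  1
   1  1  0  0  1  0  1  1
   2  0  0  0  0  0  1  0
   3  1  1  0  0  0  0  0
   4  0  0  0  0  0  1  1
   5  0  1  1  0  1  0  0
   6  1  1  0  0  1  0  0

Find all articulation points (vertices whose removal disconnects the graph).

An articulation point is a vertex whose removal disconnects the graph.
Articulation points: [5]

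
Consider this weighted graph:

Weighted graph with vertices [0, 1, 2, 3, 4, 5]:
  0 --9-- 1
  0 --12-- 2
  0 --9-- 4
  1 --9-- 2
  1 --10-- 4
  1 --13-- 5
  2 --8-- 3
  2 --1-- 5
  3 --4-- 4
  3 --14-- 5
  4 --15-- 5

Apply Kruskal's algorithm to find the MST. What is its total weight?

Applying Kruskal's algorithm (sort edges by weight, add if no cycle):
  Add (2,5) w=1
  Add (3,4) w=4
  Add (2,3) w=8
  Add (0,1) w=9
  Add (0,4) w=9
  Skip (1,2) w=9 (creates cycle)
  Skip (1,4) w=10 (creates cycle)
  Skip (0,2) w=12 (creates cycle)
  Skip (1,5) w=13 (creates cycle)
  Skip (3,5) w=14 (creates cycle)
  Skip (4,5) w=15 (creates cycle)
MST weight = 31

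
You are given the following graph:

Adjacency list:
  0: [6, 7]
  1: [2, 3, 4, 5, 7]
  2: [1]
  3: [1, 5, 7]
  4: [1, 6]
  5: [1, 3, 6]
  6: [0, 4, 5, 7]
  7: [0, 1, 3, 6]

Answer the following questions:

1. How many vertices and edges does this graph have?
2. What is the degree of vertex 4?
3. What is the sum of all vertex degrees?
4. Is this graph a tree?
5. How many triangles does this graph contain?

Count: 8 vertices, 12 edges.
Vertex 4 has neighbors [1, 6], degree = 2.
Handshaking lemma: 2 * 12 = 24.
A tree on 8 vertices has 7 edges. This graph has 12 edges (5 extra). Not a tree.
Number of triangles = 3.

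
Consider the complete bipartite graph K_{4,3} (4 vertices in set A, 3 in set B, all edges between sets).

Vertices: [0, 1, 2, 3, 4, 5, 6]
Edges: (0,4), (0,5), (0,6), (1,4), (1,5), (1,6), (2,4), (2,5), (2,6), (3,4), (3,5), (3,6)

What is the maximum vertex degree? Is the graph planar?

Set-A vertices have degree 3; set-B vertices have degree 4. Maximum degree = max(4,3) = 4.
K_{4,3} contains K_{3,3} as a subgraph (since both sides have >= 3 vertices); by Kuratowski's theorem it is not planar.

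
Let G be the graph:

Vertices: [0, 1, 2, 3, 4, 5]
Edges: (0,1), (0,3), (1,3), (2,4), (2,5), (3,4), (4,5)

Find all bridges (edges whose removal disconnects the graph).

A bridge is an edge whose removal increases the number of connected components.
Bridges found: (3,4)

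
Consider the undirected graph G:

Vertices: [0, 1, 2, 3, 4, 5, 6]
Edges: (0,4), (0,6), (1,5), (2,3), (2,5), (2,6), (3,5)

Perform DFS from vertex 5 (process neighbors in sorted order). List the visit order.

DFS from vertex 5 (neighbors processed in ascending order):
Visit order: 5, 1, 2, 3, 6, 0, 4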